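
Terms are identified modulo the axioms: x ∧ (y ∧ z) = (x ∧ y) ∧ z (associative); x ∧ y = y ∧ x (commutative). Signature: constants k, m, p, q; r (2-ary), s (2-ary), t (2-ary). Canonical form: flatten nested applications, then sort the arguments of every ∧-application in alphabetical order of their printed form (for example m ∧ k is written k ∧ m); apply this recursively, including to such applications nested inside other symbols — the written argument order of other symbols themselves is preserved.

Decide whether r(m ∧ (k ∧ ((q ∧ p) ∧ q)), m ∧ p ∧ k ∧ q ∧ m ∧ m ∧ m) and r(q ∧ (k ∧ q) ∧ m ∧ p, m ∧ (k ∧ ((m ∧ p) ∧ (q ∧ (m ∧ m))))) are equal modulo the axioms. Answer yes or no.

Answer: yes — both canonical forms are r(k ∧ m ∧ p ∧ q ∧ q, k ∧ m ∧ m ∧ m ∧ m ∧ p ∧ q)

Derivation:
Left:  r(m ∧ (k ∧ ((q ∧ p) ∧ q)), m ∧ p ∧ k ∧ q ∧ m ∧ m ∧ m)
  Work inside:  m ∧ (k ∧ ((q ∧ p) ∧ q))
  Flatten:  m ∧ k ∧ q ∧ p ∧ q
  Order the arguments:  k ∧ m ∧ p ∧ q ∧ q
  Rebuild:  r(k ∧ m ∧ p ∧ q ∧ q, k ∧ m ∧ m ∧ m ∧ m ∧ p ∧ q)
Right:  r(q ∧ (k ∧ q) ∧ m ∧ p, m ∧ (k ∧ ((m ∧ p) ∧ (q ∧ (m ∧ m)))))
  Descend into:  m ∧ (k ∧ ((m ∧ p) ∧ (q ∧ (m ∧ m))))
  Un-nest:  m ∧ k ∧ m ∧ p ∧ q ∧ m ∧ m
  Order the arguments:  k ∧ m ∧ m ∧ m ∧ m ∧ p ∧ q
  Reassemble:  r(k ∧ m ∧ p ∧ q ∧ q, k ∧ m ∧ m ∧ m ∧ m ∧ p ∧ q)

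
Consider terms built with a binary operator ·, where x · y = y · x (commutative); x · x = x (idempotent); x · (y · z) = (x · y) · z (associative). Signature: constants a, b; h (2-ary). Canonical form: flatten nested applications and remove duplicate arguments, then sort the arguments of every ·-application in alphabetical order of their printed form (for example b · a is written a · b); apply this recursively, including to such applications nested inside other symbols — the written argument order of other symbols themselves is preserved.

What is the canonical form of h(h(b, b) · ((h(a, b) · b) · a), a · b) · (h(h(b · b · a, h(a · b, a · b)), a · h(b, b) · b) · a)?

Un-nest:  h(h(b, b) · ((h(a, b) · b) · a), a · b) · h(h(b · b · a, h(a · b, a · b)), a · h(b, b) · b) · a
Simplify inside:  h(h(b, b) · ((h(a, b) · b) · a), a · b)  →  h(a · b · h(a, b) · h(b, b), a · b)
Inside:  h(h(b · b · a, h(a · b, a · b)), a · h(b, b) · b)  →  h(h(a · b, h(a · b, a · b)), a · b · h(b, b))
Sort:  a · h(a · b · h(a, b) · h(b, b), a · b) · h(h(a · b, h(a · b, a · b)), a · b · h(b, b))

Answer: a · h(a · b · h(a, b) · h(b, b), a · b) · h(h(a · b, h(a · b, a · b)), a · b · h(b, b))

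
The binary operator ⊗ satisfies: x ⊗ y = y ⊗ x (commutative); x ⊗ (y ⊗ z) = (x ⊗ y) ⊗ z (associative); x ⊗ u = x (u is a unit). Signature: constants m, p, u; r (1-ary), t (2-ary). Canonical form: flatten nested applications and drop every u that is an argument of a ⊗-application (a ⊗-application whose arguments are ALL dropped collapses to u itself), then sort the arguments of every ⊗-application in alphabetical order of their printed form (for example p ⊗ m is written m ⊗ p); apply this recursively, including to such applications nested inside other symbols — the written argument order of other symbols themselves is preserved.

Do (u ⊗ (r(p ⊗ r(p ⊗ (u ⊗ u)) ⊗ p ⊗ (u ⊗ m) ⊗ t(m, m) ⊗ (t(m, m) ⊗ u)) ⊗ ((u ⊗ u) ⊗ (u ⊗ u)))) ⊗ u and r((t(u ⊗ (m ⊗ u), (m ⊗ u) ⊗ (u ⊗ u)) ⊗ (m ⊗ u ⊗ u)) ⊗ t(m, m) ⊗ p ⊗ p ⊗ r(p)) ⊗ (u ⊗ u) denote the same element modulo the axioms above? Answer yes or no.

Left:  (u ⊗ (r(p ⊗ r(p ⊗ (u ⊗ u)) ⊗ p ⊗ (u ⊗ m) ⊗ t(m, m) ⊗ (t(m, m) ⊗ u)) ⊗ ((u ⊗ u) ⊗ (u ⊗ u)))) ⊗ u
  Un-nest:  u ⊗ r(p ⊗ r(p ⊗ (u ⊗ u)) ⊗ p ⊗ (u ⊗ m) ⊗ t(m, m) ⊗ (t(m, m) ⊗ u)) ⊗ u ⊗ u ⊗ u ⊗ u ⊗ u
  Simplify inside:  r(p ⊗ r(p ⊗ (u ⊗ u)) ⊗ p ⊗ (u ⊗ m) ⊗ t(m, m) ⊗ (t(m, m) ⊗ u))  →  r(m ⊗ p ⊗ p ⊗ r(p) ⊗ t(m, m) ⊗ t(m, m))
  Units out:  drop u (×6)
  Sort arguments:  r(m ⊗ p ⊗ p ⊗ r(p) ⊗ t(m, m) ⊗ t(m, m))
Right:  r((t(u ⊗ (m ⊗ u), (m ⊗ u) ⊗ (u ⊗ u)) ⊗ (m ⊗ u ⊗ u)) ⊗ t(m, m) ⊗ p ⊗ p ⊗ r(p)) ⊗ (u ⊗ u)
  Merge nested applications:  r((t(u ⊗ (m ⊗ u), (m ⊗ u) ⊗ (u ⊗ u)) ⊗ (m ⊗ u ⊗ u)) ⊗ t(m, m) ⊗ p ⊗ p ⊗ r(p)) ⊗ u ⊗ u
  Simplify inside:  r((t(u ⊗ (m ⊗ u), (m ⊗ u) ⊗ (u ⊗ u)) ⊗ (m ⊗ u ⊗ u)) ⊗ t(m, m) ⊗ p ⊗ p ⊗ r(p))  →  r(m ⊗ p ⊗ p ⊗ r(p) ⊗ t(m, m) ⊗ t(m, m))
  Units out:  drop u (×2)
  Sort arguments:  r(m ⊗ p ⊗ p ⊗ r(p) ⊗ t(m, m) ⊗ t(m, m))

Answer: yes — both canonical forms are r(m ⊗ p ⊗ p ⊗ r(p) ⊗ t(m, m) ⊗ t(m, m))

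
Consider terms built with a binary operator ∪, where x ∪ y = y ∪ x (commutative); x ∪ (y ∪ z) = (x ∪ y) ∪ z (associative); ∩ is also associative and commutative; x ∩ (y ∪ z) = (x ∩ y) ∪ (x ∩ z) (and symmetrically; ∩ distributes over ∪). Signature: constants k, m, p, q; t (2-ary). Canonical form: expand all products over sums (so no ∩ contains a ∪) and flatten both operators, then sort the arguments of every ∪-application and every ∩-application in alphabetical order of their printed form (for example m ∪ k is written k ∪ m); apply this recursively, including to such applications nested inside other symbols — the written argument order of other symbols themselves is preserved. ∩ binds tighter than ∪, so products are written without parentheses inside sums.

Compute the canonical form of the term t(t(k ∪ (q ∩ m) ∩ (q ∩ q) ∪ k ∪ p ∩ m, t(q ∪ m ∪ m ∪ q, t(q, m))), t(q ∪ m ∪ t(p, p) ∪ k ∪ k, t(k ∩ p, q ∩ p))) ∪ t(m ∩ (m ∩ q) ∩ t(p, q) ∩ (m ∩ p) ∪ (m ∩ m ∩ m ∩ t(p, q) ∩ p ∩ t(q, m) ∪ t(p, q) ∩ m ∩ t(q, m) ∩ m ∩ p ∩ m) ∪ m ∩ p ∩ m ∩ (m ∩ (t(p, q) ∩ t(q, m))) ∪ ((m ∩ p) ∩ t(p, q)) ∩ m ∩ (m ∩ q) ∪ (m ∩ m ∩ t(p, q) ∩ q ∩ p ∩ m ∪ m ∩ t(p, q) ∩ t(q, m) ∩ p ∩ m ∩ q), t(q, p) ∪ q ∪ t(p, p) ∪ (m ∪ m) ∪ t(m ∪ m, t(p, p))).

Answer: t(m ∩ m ∩ m ∩ p ∩ q ∩ t(p, q) ∪ m ∩ m ∩ m ∩ p ∩ q ∩ t(p, q) ∪ m ∩ m ∩ m ∩ p ∩ q ∩ t(p, q) ∪ m ∩ m ∩ m ∩ p ∩ t(p, q) ∩ t(q, m) ∪ m ∩ m ∩ m ∩ p ∩ t(p, q) ∩ t(q, m) ∪ m ∩ m ∩ m ∩ p ∩ t(p, q) ∩ t(q, m) ∪ m ∩ m ∩ p ∩ q ∩ t(p, q) ∩ t(q, m), m ∪ m ∪ q ∪ t(m ∪ m, t(p, p)) ∪ t(p, p) ∪ t(q, p)) ∪ t(t(k ∪ k ∪ m ∩ p ∪ m ∩ q ∩ q ∩ q, t(m ∪ m ∪ q ∪ q, t(q, m))), t(k ∪ k ∪ m ∪ q ∪ t(p, p), t(k ∩ p, p ∩ q)))

Derivation:
Merge nested applications:  t(t(k ∪ k ∪ m ∩ p ∪ m ∩ q ∩ q ∩ q, t(m ∪ m ∪ q ∪ q, t(q, m))), t(k ∪ k ∪ m ∪ q ∪ t(p, p), t(k ∩ p, p ∩ q))) ∪ t(m ∩ m ∩ m ∩ p ∩ q ∩ t(p, q) ∪ m ∩ m ∩ m ∩ p ∩ q ∩ t(p, q) ∪ m ∩ m ∩ m ∩ p ∩ q ∩ t(p, q) ∪ m ∩ m ∩ m ∩ p ∩ t(p, q) ∩ t(q, m) ∪ m ∩ m ∩ m ∩ p ∩ t(p, q) ∩ t(q, m) ∪ m ∩ m ∩ m ∩ p ∩ t(p, q) ∩ t(q, m) ∪ m ∩ m ∩ p ∩ q ∩ t(p, q) ∩ t(q, m), m ∪ m ∪ q ∪ t(m ∪ m, t(p, p)) ∪ t(p, p) ∪ t(q, p))
Sort arguments:  t(m ∩ m ∩ m ∩ p ∩ q ∩ t(p, q) ∪ m ∩ m ∩ m ∩ p ∩ q ∩ t(p, q) ∪ m ∩ m ∩ m ∩ p ∩ q ∩ t(p, q) ∪ m ∩ m ∩ m ∩ p ∩ t(p, q) ∩ t(q, m) ∪ m ∩ m ∩ m ∩ p ∩ t(p, q) ∩ t(q, m) ∪ m ∩ m ∩ m ∩ p ∩ t(p, q) ∩ t(q, m) ∪ m ∩ m ∩ p ∩ q ∩ t(p, q) ∩ t(q, m), m ∪ m ∪ q ∪ t(m ∪ m, t(p, p)) ∪ t(p, p) ∪ t(q, p)) ∪ t(t(k ∪ k ∪ m ∩ p ∪ m ∩ q ∩ q ∩ q, t(m ∪ m ∪ q ∪ q, t(q, m))), t(k ∪ k ∪ m ∪ q ∪ t(p, p), t(k ∩ p, p ∩ q)))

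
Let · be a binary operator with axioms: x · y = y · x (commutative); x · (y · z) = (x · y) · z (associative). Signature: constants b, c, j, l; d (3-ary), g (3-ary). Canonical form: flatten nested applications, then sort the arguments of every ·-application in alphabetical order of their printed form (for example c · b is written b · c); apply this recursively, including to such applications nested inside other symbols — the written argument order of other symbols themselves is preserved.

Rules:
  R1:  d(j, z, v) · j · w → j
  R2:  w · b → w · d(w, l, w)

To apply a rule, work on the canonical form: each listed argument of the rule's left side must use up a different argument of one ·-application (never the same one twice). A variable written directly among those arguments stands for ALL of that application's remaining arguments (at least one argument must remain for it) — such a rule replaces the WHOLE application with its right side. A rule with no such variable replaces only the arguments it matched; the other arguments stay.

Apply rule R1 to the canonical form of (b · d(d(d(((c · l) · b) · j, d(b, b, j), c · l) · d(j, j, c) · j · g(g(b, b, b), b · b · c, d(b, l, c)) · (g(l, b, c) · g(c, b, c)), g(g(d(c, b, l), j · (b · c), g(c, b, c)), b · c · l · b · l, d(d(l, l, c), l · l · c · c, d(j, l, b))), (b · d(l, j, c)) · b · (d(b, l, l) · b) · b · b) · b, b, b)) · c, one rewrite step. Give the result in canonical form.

Answer: b · c · d(b · d(j, g(g(d(c, b, l), b · c · j, g(c, b, c)), b · b · c · l · l, d(d(l, l, c), c · c · l · l, d(j, l, b))), b · b · b · b · b · d(b, l, l) · d(l, j, c)), b, b)

Derivation:
Canonical form:  b · c · d(b · d(d(b · c · j · l, d(b, b, j), c · l) · d(j, j, c) · g(c, b, c) · g(g(b, b, b), b · b · c, d(b, l, c)) · g(l, b, c) · j, g(g(d(c, b, l), b · c · j, g(c, b, c)), b · b · c · l · l, d(d(l, l, c), c · c · l · l, d(j, l, b))), b · b · b · b · b · d(b, l, l) · d(l, j, c)), b, b)
Apply R1:  consuming d(j, j, c), j;  v := c, w := d(b · c · j · l, d(b, b, j), c · l) · g(c, b, c) · g(g(b, b, b), b · b · c, d(b, l, c)) · g(l, b, c), z := j
Every leftover argument binds to the variable; the entire application is replaced.
New term:  b · c · d(b · d(j, g(g(d(c, b, l), b · c · j, g(c, b, c)), b · b · c · l · l, d(d(l, l, c), c · c · l · l, d(j, l, b))), b · b · b · b · b · d(b, l, l) · d(l, j, c)), b, b)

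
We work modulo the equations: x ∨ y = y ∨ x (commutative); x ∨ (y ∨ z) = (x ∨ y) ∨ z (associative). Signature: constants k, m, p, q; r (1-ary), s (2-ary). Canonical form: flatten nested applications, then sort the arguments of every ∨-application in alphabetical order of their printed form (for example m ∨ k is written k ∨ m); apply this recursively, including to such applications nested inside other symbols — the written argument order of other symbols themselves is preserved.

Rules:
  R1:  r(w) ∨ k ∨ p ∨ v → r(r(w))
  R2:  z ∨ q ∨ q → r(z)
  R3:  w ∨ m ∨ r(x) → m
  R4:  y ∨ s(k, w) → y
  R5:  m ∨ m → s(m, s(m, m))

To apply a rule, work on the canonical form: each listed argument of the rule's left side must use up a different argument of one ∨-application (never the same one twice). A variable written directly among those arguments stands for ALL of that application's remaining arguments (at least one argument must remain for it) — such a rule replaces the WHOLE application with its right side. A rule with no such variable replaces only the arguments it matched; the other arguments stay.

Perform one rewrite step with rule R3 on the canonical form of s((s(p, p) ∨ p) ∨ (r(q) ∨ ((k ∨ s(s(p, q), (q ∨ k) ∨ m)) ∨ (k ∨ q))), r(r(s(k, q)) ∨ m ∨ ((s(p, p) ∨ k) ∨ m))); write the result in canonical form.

Canonical form:  s(k ∨ k ∨ p ∨ q ∨ r(q) ∨ s(p, p) ∨ s(s(p, q), k ∨ m ∨ q), r(k ∨ m ∨ m ∨ r(s(k, q)) ∨ s(p, p)))
Apply R3:  consuming m, r(s(k, q));  w := k ∨ m ∨ s(p, p), x := s(k, q)
Every leftover argument binds to the variable; the entire application is replaced.
New term:  s(k ∨ k ∨ p ∨ q ∨ r(q) ∨ s(p, p) ∨ s(s(p, q), k ∨ m ∨ q), r(m))

Answer: s(k ∨ k ∨ p ∨ q ∨ r(q) ∨ s(p, p) ∨ s(s(p, q), k ∨ m ∨ q), r(m))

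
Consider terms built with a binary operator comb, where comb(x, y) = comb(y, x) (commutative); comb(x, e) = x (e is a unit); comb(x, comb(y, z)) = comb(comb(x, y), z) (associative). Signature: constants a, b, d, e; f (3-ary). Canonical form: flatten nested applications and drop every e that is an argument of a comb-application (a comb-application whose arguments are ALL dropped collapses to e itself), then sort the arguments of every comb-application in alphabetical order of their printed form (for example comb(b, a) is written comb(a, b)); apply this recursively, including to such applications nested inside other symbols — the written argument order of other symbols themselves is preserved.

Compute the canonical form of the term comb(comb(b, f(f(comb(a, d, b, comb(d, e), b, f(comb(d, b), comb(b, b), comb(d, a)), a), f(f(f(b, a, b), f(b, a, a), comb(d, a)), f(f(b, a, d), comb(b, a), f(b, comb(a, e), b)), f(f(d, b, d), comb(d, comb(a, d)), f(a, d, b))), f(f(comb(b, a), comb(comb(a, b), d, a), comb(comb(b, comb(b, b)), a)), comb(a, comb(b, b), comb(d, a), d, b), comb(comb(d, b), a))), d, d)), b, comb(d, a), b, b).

Answer: comb(a, b, b, b, b, d, f(f(comb(a, a, b, b, d, d, f(comb(b, d), comb(b, b), comb(a, d))), f(f(f(b, a, b), f(b, a, a), comb(a, d)), f(f(b, a, d), comb(a, b), f(b, a, b)), f(f(d, b, d), comb(a, d, d), f(a, d, b))), f(f(comb(a, b), comb(a, a, b, d), comb(a, b, b, b)), comb(a, a, b, b, b, d, d), comb(a, b, d))), d, d))

Derivation:
Merge nested applications:  comb(b, f(f(comb(a, d, b, comb(d, e), b, f(comb(d, b), comb(b, b), comb(d, a)), a), f(f(f(b, a, b), f(b, a, a), comb(d, a)), f(f(b, a, d), comb(b, a), f(b, comb(a, e), b)), f(f(d, b, d), comb(d, comb(a, d)), f(a, d, b))), f(f(comb(b, a), comb(comb(a, b), d, a), comb(comb(b, comb(b, b)), a)), comb(a, comb(b, b), comb(d, a), d, b), comb(comb(d, b), a))), d, d), b, d, a, b, b)
Inside:  f(f(comb(a, d, b, comb(d, e), b, f(comb(d, b), comb(b, b), comb(d, a)), a), f(f(f(b, a, b), f(b, a, a), comb(d, a)), f(f(b, a, d), comb(b, a), f(b, comb(a, e), b)), f(f(d, b, d), comb(d, comb(a, d)), f(a, d, b))), f(f(comb(b, a), comb(comb(a, b), d, a), comb(comb(b, comb(b, b)), a)), comb(a, comb(b, b), comb(d, a), d, b), comb(comb(d, b), a))), d, d)  →  f(f(comb(a, a, b, b, d, d, f(comb(b, d), comb(b, b), comb(a, d))), f(f(f(b, a, b), f(b, a, a), comb(a, d)), f(f(b, a, d), comb(a, b), f(b, a, b)), f(f(d, b, d), comb(a, d, d), f(a, d, b))), f(f(comb(a, b), comb(a, a, b, d), comb(a, b, b, b)), comb(a, a, b, b, b, d, d), comb(a, b, d))), d, d)
Sort arguments:  comb(a, b, b, b, b, d, f(f(comb(a, a, b, b, d, d, f(comb(b, d), comb(b, b), comb(a, d))), f(f(f(b, a, b), f(b, a, a), comb(a, d)), f(f(b, a, d), comb(a, b), f(b, a, b)), f(f(d, b, d), comb(a, d, d), f(a, d, b))), f(f(comb(a, b), comb(a, a, b, d), comb(a, b, b, b)), comb(a, a, b, b, b, d, d), comb(a, b, d))), d, d))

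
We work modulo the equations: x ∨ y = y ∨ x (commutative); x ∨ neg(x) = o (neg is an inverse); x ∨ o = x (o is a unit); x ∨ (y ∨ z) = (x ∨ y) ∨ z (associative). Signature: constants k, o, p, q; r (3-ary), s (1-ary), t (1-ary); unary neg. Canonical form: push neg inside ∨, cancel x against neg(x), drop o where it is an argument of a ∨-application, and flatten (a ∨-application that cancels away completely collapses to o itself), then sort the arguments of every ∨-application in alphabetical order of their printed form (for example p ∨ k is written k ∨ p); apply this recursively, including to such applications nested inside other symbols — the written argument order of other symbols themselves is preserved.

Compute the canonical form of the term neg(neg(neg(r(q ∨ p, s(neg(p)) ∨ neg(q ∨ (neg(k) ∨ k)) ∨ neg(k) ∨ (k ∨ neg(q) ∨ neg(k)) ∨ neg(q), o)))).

Push neg inside:  distribute neg over ∨ and collapse double neg
Collect terms:  neg(r(p ∨ q, neg(k) ∨ neg(q) ∨ neg(q) ∨ neg(q) ∨ s(neg(p)), o))

Answer: neg(r(p ∨ q, neg(k) ∨ neg(q) ∨ neg(q) ∨ neg(q) ∨ s(neg(p)), o))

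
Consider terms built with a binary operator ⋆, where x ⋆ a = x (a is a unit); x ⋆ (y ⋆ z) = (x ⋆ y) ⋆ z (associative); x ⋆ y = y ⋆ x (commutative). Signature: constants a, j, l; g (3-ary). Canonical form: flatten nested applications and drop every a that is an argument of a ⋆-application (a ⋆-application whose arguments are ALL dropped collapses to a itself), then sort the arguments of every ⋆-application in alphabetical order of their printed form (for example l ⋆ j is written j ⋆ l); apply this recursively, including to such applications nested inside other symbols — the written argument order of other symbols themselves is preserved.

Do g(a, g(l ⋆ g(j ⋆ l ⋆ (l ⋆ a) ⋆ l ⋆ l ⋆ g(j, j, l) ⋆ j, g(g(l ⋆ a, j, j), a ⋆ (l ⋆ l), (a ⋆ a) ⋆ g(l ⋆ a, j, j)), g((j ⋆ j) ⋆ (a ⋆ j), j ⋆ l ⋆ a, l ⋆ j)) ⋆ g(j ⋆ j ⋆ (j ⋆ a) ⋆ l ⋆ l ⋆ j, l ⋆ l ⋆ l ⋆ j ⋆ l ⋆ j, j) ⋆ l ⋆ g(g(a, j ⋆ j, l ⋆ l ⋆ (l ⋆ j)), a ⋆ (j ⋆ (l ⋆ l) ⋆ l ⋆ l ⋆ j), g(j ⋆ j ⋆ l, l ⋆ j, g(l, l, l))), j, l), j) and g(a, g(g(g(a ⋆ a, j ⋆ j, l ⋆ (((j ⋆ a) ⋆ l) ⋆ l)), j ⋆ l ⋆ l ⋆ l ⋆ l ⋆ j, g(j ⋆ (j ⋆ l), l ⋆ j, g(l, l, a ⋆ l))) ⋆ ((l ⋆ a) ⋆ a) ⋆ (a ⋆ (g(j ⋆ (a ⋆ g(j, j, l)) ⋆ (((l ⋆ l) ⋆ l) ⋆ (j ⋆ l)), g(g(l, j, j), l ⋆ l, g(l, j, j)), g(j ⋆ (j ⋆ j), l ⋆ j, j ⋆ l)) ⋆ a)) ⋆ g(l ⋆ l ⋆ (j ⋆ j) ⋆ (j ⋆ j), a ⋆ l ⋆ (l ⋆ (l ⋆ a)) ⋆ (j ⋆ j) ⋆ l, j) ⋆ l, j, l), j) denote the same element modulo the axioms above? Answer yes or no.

Answer: yes — both canonical forms are g(a, g(g(g(a, j ⋆ j, j ⋆ l ⋆ l ⋆ l), j ⋆ j ⋆ l ⋆ l ⋆ l ⋆ l, g(j ⋆ j ⋆ l, j ⋆ l, g(l, l, l))) ⋆ g(g(j, j, l) ⋆ j ⋆ j ⋆ l ⋆ l ⋆ l ⋆ l, g(g(l, j, j), l ⋆ l, g(l, j, j)), g(j ⋆ j ⋆ j, j ⋆ l, j ⋆ l)) ⋆ g(j ⋆ j ⋆ j ⋆ j ⋆ l ⋆ l, j ⋆ j ⋆ l ⋆ l ⋆ l ⋆ l, j) ⋆ l ⋆ l, j, l), j)

Derivation:
Left:  g(a, g(l ⋆ g(j ⋆ l ⋆ (l ⋆ a) ⋆ l ⋆ l ⋆ g(j, j, l) ⋆ j, g(g(l ⋆ a, j, j), a ⋆ (l ⋆ l), (a ⋆ a) ⋆ g(l ⋆ a, j, j)), g((j ⋆ j) ⋆ (a ⋆ j), j ⋆ l ⋆ a, l ⋆ j)) ⋆ g(j ⋆ j ⋆ (j ⋆ a) ⋆ l ⋆ l ⋆ j, l ⋆ l ⋆ l ⋆ j ⋆ l ⋆ j, j) ⋆ l ⋆ g(g(a, j ⋆ j, l ⋆ l ⋆ (l ⋆ j)), a ⋆ (j ⋆ (l ⋆ l) ⋆ l ⋆ l ⋆ j), g(j ⋆ j ⋆ l, l ⋆ j, g(l, l, l))), j, l), j)
  Focus inside:  l ⋆ g(j ⋆ l ⋆ (l ⋆ a) ⋆ l ⋆ l ⋆ g(j, j, l) ⋆ j, g(g(l ⋆ a, j, j), a ⋆ (l ⋆ l), (a ⋆ a) ⋆ g(l ⋆ a, j, j)), g((j ⋆ j) ⋆ (a ⋆ j), j ⋆ l ⋆ a, l ⋆ j)) ⋆ g(j ⋆ j ⋆ (j ⋆ a) ⋆ l ⋆ l ⋆ j, l ⋆ l ⋆ l ⋆ j ⋆ l ⋆ j, j) ⋆ l ⋆ g(g(a, j ⋆ j, l ⋆ l ⋆ (l ⋆ j)), a ⋆ (j ⋆ (l ⋆ l) ⋆ l ⋆ l ⋆ j), g(j ⋆ j ⋆ l, l ⋆ j, g(l, l, l)))
  Canonicalize subterm:  g(j ⋆ l ⋆ (l ⋆ a) ⋆ l ⋆ l ⋆ g(j, j, l) ⋆ j, g(g(l ⋆ a, j, j), a ⋆ (l ⋆ l), (a ⋆ a) ⋆ g(l ⋆ a, j, j)), g((j ⋆ j) ⋆ (a ⋆ j), j ⋆ l ⋆ a, l ⋆ j))  →  g(g(j, j, l) ⋆ j ⋆ j ⋆ l ⋆ l ⋆ l ⋆ l, g(g(l, j, j), l ⋆ l, g(l, j, j)), g(j ⋆ j ⋆ j, j ⋆ l, j ⋆ l))
  Canonicalize subterm:  g(j ⋆ j ⋆ (j ⋆ a) ⋆ l ⋆ l ⋆ j, l ⋆ l ⋆ l ⋆ j ⋆ l ⋆ j, j)  →  g(j ⋆ j ⋆ j ⋆ j ⋆ l ⋆ l, j ⋆ j ⋆ l ⋆ l ⋆ l ⋆ l, j)
  Inside:  g(g(a, j ⋆ j, l ⋆ l ⋆ (l ⋆ j)), a ⋆ (j ⋆ (l ⋆ l) ⋆ l ⋆ l ⋆ j), g(j ⋆ j ⋆ l, l ⋆ j, g(l, l, l)))  →  g(g(a, j ⋆ j, j ⋆ l ⋆ l ⋆ l), j ⋆ j ⋆ l ⋆ l ⋆ l ⋆ l, g(j ⋆ j ⋆ l, j ⋆ l, g(l, l, l)))
  Sort:  g(g(a, j ⋆ j, j ⋆ l ⋆ l ⋆ l), j ⋆ j ⋆ l ⋆ l ⋆ l ⋆ l, g(j ⋆ j ⋆ l, j ⋆ l, g(l, l, l))) ⋆ g(g(j, j, l) ⋆ j ⋆ j ⋆ l ⋆ l ⋆ l ⋆ l, g(g(l, j, j), l ⋆ l, g(l, j, j)), g(j ⋆ j ⋆ j, j ⋆ l, j ⋆ l)) ⋆ g(j ⋆ j ⋆ j ⋆ j ⋆ l ⋆ l, j ⋆ j ⋆ l ⋆ l ⋆ l ⋆ l, j) ⋆ l ⋆ l
  Rebuild:  g(a, g(g(g(a, j ⋆ j, j ⋆ l ⋆ l ⋆ l), j ⋆ j ⋆ l ⋆ l ⋆ l ⋆ l, g(j ⋆ j ⋆ l, j ⋆ l, g(l, l, l))) ⋆ g(g(j, j, l) ⋆ j ⋆ j ⋆ l ⋆ l ⋆ l ⋆ l, g(g(l, j, j), l ⋆ l, g(l, j, j)), g(j ⋆ j ⋆ j, j ⋆ l, j ⋆ l)) ⋆ g(j ⋆ j ⋆ j ⋆ j ⋆ l ⋆ l, j ⋆ j ⋆ l ⋆ l ⋆ l ⋆ l, j) ⋆ l ⋆ l, j, l), j)
Right:  g(a, g(g(g(a ⋆ a, j ⋆ j, l ⋆ (((j ⋆ a) ⋆ l) ⋆ l)), j ⋆ l ⋆ l ⋆ l ⋆ l ⋆ j, g(j ⋆ (j ⋆ l), l ⋆ j, g(l, l, a ⋆ l))) ⋆ ((l ⋆ a) ⋆ a) ⋆ (a ⋆ (g(j ⋆ (a ⋆ g(j, j, l)) ⋆ (((l ⋆ l) ⋆ l) ⋆ (j ⋆ l)), g(g(l, j, j), l ⋆ l, g(l, j, j)), g(j ⋆ (j ⋆ j), l ⋆ j, j ⋆ l)) ⋆ a)) ⋆ g(l ⋆ l ⋆ (j ⋆ j) ⋆ (j ⋆ j), a ⋆ l ⋆ (l ⋆ (l ⋆ a)) ⋆ (j ⋆ j) ⋆ l, j) ⋆ l, j, l), j)
  Focus inside:  g(g(a ⋆ a, j ⋆ j, l ⋆ (((j ⋆ a) ⋆ l) ⋆ l)), j ⋆ l ⋆ l ⋆ l ⋆ l ⋆ j, g(j ⋆ (j ⋆ l), l ⋆ j, g(l, l, a ⋆ l))) ⋆ ((l ⋆ a) ⋆ a) ⋆ (a ⋆ (g(j ⋆ (a ⋆ g(j, j, l)) ⋆ (((l ⋆ l) ⋆ l) ⋆ (j ⋆ l)), g(g(l, j, j), l ⋆ l, g(l, j, j)), g(j ⋆ (j ⋆ j), l ⋆ j, j ⋆ l)) ⋆ a)) ⋆ g(l ⋆ l ⋆ (j ⋆ j) ⋆ (j ⋆ j), a ⋆ l ⋆ (l ⋆ (l ⋆ a)) ⋆ (j ⋆ j) ⋆ l, j) ⋆ l
  Un-nest:  g(g(a ⋆ a, j ⋆ j, l ⋆ (((j ⋆ a) ⋆ l) ⋆ l)), j ⋆ l ⋆ l ⋆ l ⋆ l ⋆ j, g(j ⋆ (j ⋆ l), l ⋆ j, g(l, l, a ⋆ l))) ⋆ l ⋆ a ⋆ a ⋆ a ⋆ g(j ⋆ (a ⋆ g(j, j, l)) ⋆ (((l ⋆ l) ⋆ l) ⋆ (j ⋆ l)), g(g(l, j, j), l ⋆ l, g(l, j, j)), g(j ⋆ (j ⋆ j), l ⋆ j, j ⋆ l)) ⋆ a ⋆ g(l ⋆ l ⋆ (j ⋆ j) ⋆ (j ⋆ j), a ⋆ l ⋆ (l ⋆ (l ⋆ a)) ⋆ (j ⋆ j) ⋆ l, j) ⋆ l
  Canonicalize subterm:  g(g(a ⋆ a, j ⋆ j, l ⋆ (((j ⋆ a) ⋆ l) ⋆ l)), j ⋆ l ⋆ l ⋆ l ⋆ l ⋆ j, g(j ⋆ (j ⋆ l), l ⋆ j, g(l, l, a ⋆ l)))  →  g(g(a, j ⋆ j, j ⋆ l ⋆ l ⋆ l), j ⋆ j ⋆ l ⋆ l ⋆ l ⋆ l, g(j ⋆ j ⋆ l, j ⋆ l, g(l, l, l)))
  Inside:  g(j ⋆ (a ⋆ g(j, j, l)) ⋆ (((l ⋆ l) ⋆ l) ⋆ (j ⋆ l)), g(g(l, j, j), l ⋆ l, g(l, j, j)), g(j ⋆ (j ⋆ j), l ⋆ j, j ⋆ l))  →  g(g(j, j, l) ⋆ j ⋆ j ⋆ l ⋆ l ⋆ l ⋆ l, g(g(l, j, j), l ⋆ l, g(l, j, j)), g(j ⋆ j ⋆ j, j ⋆ l, j ⋆ l))
  Simplify inside:  g(l ⋆ l ⋆ (j ⋆ j) ⋆ (j ⋆ j), a ⋆ l ⋆ (l ⋆ (l ⋆ a)) ⋆ (j ⋆ j) ⋆ l, j)  →  g(j ⋆ j ⋆ j ⋆ j ⋆ l ⋆ l, j ⋆ j ⋆ l ⋆ l ⋆ l ⋆ l, j)
  Units out:  drop a (×4)
  Sort:  g(g(a, j ⋆ j, j ⋆ l ⋆ l ⋆ l), j ⋆ j ⋆ l ⋆ l ⋆ l ⋆ l, g(j ⋆ j ⋆ l, j ⋆ l, g(l, l, l))) ⋆ g(g(j, j, l) ⋆ j ⋆ j ⋆ l ⋆ l ⋆ l ⋆ l, g(g(l, j, j), l ⋆ l, g(l, j, j)), g(j ⋆ j ⋆ j, j ⋆ l, j ⋆ l)) ⋆ g(j ⋆ j ⋆ j ⋆ j ⋆ l ⋆ l, j ⋆ j ⋆ l ⋆ l ⋆ l ⋆ l, j) ⋆ l ⋆ l
  Reassemble:  g(a, g(g(g(a, j ⋆ j, j ⋆ l ⋆ l ⋆ l), j ⋆ j ⋆ l ⋆ l ⋆ l ⋆ l, g(j ⋆ j ⋆ l, j ⋆ l, g(l, l, l))) ⋆ g(g(j, j, l) ⋆ j ⋆ j ⋆ l ⋆ l ⋆ l ⋆ l, g(g(l, j, j), l ⋆ l, g(l, j, j)), g(j ⋆ j ⋆ j, j ⋆ l, j ⋆ l)) ⋆ g(j ⋆ j ⋆ j ⋆ j ⋆ l ⋆ l, j ⋆ j ⋆ l ⋆ l ⋆ l ⋆ l, j) ⋆ l ⋆ l, j, l), j)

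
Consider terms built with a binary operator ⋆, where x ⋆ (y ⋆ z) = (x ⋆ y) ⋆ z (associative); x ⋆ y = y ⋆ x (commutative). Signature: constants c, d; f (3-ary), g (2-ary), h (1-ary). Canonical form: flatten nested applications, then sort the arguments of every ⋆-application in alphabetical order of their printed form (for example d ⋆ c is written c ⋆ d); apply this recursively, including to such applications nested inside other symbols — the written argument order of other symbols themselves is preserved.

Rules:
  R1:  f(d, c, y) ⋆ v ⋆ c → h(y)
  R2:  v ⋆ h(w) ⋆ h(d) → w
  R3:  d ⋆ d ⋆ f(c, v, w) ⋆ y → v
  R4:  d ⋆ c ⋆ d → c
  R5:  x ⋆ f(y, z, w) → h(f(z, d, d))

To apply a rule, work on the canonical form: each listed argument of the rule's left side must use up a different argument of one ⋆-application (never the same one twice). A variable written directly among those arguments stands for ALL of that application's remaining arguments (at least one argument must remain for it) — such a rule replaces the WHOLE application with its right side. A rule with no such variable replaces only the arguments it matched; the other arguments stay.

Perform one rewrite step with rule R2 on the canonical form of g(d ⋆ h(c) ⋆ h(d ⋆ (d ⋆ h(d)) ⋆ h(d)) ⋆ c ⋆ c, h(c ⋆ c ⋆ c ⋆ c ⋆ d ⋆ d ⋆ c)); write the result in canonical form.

Answer: g(c ⋆ c ⋆ d ⋆ h(c) ⋆ h(d), h(c ⋆ c ⋆ c ⋆ c ⋆ c ⋆ d ⋆ d))

Derivation:
Canonical form:  g(c ⋆ c ⋆ d ⋆ h(c) ⋆ h(d ⋆ d ⋆ h(d) ⋆ h(d)), h(c ⋆ c ⋆ c ⋆ c ⋆ c ⋆ d ⋆ d))
R2 matches:  uses h(d), h(d);  v := d ⋆ d, w := d
The variable takes the whole remainder — replace the entire application.
New term:  g(c ⋆ c ⋆ d ⋆ h(c) ⋆ h(d), h(c ⋆ c ⋆ c ⋆ c ⋆ c ⋆ d ⋆ d))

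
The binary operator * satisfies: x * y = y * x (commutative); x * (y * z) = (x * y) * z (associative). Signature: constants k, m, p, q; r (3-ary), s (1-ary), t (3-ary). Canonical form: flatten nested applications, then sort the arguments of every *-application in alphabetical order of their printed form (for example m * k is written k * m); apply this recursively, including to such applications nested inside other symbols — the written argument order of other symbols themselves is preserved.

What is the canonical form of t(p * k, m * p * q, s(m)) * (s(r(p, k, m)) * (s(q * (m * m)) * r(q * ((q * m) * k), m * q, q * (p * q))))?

Answer: r(k * m * q * q, m * q, p * q * q) * s(m * m * q) * s(r(p, k, m)) * t(k * p, m * p * q, s(m))

Derivation:
Flatten:  t(p * k, m * p * q, s(m)) * s(r(p, k, m)) * s(q * (m * m)) * r(q * ((q * m) * k), m * q, q * (p * q))
Inside:  t(p * k, m * p * q, s(m))  →  t(k * p, m * p * q, s(m))
Canonicalize subterm:  s(q * (m * m))  →  s(m * m * q)
Canonicalize subterm:  r(q * ((q * m) * k), m * q, q * (p * q))  →  r(k * m * q * q, m * q, p * q * q)
Sort arguments:  r(k * m * q * q, m * q, p * q * q) * s(m * m * q) * s(r(p, k, m)) * t(k * p, m * p * q, s(m))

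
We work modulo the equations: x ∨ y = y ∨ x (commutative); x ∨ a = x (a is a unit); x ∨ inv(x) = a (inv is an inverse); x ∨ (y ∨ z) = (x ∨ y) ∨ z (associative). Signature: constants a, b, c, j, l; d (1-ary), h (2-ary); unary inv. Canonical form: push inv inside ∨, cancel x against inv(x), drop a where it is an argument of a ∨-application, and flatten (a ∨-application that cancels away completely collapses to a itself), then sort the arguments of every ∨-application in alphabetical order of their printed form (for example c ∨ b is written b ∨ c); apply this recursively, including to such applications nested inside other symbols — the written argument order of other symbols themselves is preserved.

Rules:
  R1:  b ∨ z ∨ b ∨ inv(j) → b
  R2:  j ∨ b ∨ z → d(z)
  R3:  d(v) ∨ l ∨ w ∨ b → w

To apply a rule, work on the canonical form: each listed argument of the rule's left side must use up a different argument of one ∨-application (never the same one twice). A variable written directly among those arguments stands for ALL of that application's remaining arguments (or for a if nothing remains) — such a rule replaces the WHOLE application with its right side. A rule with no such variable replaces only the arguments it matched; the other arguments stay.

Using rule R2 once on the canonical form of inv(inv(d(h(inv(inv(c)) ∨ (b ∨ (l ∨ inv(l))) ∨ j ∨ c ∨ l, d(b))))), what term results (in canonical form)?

Answer: d(h(d(c ∨ c ∨ l), d(b)))

Derivation:
Canonical form:  d(h(b ∨ c ∨ c ∨ j ∨ l, d(b)))
Apply R2:  consuming b, j;  z := c ∨ c ∨ l
The extension variable absorbs all remaining arguments, so the whole application is rewritten.
New term:  d(h(d(c ∨ c ∨ l), d(b)))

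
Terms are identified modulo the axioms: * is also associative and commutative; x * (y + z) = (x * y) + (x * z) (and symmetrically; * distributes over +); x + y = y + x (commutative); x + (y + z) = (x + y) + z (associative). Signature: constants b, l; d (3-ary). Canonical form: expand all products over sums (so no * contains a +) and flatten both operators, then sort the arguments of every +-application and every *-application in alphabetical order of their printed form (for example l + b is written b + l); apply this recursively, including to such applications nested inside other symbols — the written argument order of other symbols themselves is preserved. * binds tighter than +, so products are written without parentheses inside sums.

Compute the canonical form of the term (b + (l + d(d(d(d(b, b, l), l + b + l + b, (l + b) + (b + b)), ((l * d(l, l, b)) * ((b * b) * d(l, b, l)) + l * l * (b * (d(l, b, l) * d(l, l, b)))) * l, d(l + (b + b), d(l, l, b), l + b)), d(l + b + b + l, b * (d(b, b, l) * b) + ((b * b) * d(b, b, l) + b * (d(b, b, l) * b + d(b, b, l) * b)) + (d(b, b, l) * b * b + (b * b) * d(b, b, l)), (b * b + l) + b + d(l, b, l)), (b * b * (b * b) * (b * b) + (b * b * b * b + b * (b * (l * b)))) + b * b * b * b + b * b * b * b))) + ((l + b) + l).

Answer: b + b + d(d(d(d(b, b, l), b + b + l + l, b + b + b + l), b * b * d(l, b, l) * d(l, l, b) * l * l + b * d(l, b, l) * d(l, l, b) * l * l * l, d(b + b + l, d(l, l, b), b + l)), d(b + b + l + l, b * b * d(b, b, l) + b * b * d(b, b, l) + b * b * d(b, b, l) + b * b * d(b, b, l) + b * b * d(b, b, l) + b * b * d(b, b, l), b + b * b + d(l, b, l) + l), b * b * b * b + b * b * b * b + b * b * b * b + b * b * b * b * b * b + b * b * b * l) + l + l + l

Derivation:
Expand products over sums:  b + l + d(d(d(d(b, b, l), b + b + l + l, b + b + b + l), b * b * d(l, b, l) * d(l, l, b) * l * l + b * d(l, b, l) * d(l, l, b) * l * l * l, d(b + b + l, d(l, l, b), b + l)), d(b + b + l + l, b * b * d(b, b, l) + b * b * d(b, b, l) + b * b * d(b, b, l) + b * b * d(b, b, l) + b * b * d(b, b, l) + b * b * d(b, b, l), b + b * b + d(l, b, l) + l), b * b * b * b + b * b * b * b + b * b * b * b + b * b * b * b * b * b + b * b * b * l) + l + b + l
Order the arguments:  b + b + d(d(d(d(b, b, l), b + b + l + l, b + b + b + l), b * b * d(l, b, l) * d(l, l, b) * l * l + b * d(l, b, l) * d(l, l, b) * l * l * l, d(b + b + l, d(l, l, b), b + l)), d(b + b + l + l, b * b * d(b, b, l) + b * b * d(b, b, l) + b * b * d(b, b, l) + b * b * d(b, b, l) + b * b * d(b, b, l) + b * b * d(b, b, l), b + b * b + d(l, b, l) + l), b * b * b * b + b * b * b * b + b * b * b * b + b * b * b * b * b * b + b * b * b * l) + l + l + l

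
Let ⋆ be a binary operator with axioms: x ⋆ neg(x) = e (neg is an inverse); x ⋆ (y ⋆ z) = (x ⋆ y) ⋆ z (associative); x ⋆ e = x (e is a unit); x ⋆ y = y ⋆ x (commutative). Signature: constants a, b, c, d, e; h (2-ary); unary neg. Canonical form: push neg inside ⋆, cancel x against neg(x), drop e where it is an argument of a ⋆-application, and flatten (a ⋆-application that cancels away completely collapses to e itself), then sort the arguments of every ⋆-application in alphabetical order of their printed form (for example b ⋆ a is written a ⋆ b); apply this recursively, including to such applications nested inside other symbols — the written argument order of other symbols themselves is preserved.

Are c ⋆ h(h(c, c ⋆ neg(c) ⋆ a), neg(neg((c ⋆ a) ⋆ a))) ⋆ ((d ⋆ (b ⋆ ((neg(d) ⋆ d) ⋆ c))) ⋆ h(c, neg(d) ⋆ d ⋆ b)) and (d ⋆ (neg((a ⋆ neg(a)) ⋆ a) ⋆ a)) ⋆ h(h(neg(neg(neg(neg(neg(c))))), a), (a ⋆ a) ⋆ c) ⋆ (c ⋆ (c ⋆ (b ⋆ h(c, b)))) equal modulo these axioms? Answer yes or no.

Left:  c ⋆ h(h(c, c ⋆ neg(c) ⋆ a), neg(neg((c ⋆ a) ⋆ a))) ⋆ ((d ⋆ (b ⋆ ((neg(d) ⋆ d) ⋆ c))) ⋆ h(c, neg(d) ⋆ d ⋆ b))
  Push neg inside:  distribute neg over ⋆ and collapse double neg
  Collect:  c ⋆ c ⋆ h(h(c, a), a ⋆ a ⋆ c) ⋆ d ⋆ b ⋆ h(c, b)
  Order the arguments:  b ⋆ c ⋆ c ⋆ d ⋆ h(c, b) ⋆ h(h(c, a), a ⋆ a ⋆ c)
Right:  (d ⋆ (neg((a ⋆ neg(a)) ⋆ a) ⋆ a)) ⋆ h(h(neg(neg(neg(neg(neg(c))))), a), (a ⋆ a) ⋆ c) ⋆ (c ⋆ (c ⋆ (b ⋆ h(c, b))))
  Push neg inside:  distribute neg over ⋆ and collapse double neg
  Cancel inverse pairs:  a cancels
  Collect terms:  d ⋆ h(h(neg(c), a), a ⋆ a ⋆ c) ⋆ c ⋆ c ⋆ b ⋆ h(c, b)
  Sort arguments:  b ⋆ c ⋆ c ⋆ d ⋆ h(c, b) ⋆ h(h(neg(c), a), a ⋆ a ⋆ c)

Answer: no — b ⋆ c ⋆ c ⋆ d ⋆ h(c, b) ⋆ h(h(c, a), a ⋆ a ⋆ c) vs b ⋆ c ⋆ c ⋆ d ⋆ h(c, b) ⋆ h(h(neg(c), a), a ⋆ a ⋆ c)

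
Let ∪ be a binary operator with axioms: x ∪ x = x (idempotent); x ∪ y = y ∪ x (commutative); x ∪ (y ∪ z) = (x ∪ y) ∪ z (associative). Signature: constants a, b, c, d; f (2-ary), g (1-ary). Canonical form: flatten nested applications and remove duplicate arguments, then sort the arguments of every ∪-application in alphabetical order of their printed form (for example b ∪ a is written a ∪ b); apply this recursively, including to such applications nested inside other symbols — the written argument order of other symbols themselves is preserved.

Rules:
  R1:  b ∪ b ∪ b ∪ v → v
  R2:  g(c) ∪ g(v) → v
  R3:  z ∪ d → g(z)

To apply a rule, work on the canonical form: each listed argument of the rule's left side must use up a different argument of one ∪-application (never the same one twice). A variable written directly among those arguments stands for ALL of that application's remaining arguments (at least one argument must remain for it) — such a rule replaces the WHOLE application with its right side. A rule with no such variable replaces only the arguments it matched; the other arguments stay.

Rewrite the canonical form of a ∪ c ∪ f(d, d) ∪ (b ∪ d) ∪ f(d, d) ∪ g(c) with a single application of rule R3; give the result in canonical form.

Answer: g(a ∪ b ∪ c ∪ f(d, d) ∪ g(c))

Derivation:
Canonical form:  a ∪ b ∪ c ∪ d ∪ f(d, d) ∪ g(c)
Match R3:  consume d;  z := a ∪ b ∪ c ∪ f(d, d) ∪ g(c)
The variable takes the whole remainder — replace the entire application.
Giving:  g(a ∪ b ∪ c ∪ f(d, d) ∪ g(c))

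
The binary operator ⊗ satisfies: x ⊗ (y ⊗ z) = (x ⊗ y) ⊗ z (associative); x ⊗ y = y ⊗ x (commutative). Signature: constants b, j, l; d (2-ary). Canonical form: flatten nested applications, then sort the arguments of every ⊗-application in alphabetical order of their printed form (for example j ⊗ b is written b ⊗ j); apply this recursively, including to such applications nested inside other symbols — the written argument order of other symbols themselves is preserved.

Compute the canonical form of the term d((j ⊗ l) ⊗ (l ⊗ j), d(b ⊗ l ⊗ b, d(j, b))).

Answer: d(j ⊗ j ⊗ l ⊗ l, d(b ⊗ b ⊗ l, d(j, b)))

Derivation:
Descend into:  (j ⊗ l) ⊗ (l ⊗ j)
Merge nested applications:  j ⊗ l ⊗ l ⊗ j
Order the arguments:  j ⊗ j ⊗ l ⊗ l
Reassemble:  d(j ⊗ j ⊗ l ⊗ l, d(b ⊗ b ⊗ l, d(j, b)))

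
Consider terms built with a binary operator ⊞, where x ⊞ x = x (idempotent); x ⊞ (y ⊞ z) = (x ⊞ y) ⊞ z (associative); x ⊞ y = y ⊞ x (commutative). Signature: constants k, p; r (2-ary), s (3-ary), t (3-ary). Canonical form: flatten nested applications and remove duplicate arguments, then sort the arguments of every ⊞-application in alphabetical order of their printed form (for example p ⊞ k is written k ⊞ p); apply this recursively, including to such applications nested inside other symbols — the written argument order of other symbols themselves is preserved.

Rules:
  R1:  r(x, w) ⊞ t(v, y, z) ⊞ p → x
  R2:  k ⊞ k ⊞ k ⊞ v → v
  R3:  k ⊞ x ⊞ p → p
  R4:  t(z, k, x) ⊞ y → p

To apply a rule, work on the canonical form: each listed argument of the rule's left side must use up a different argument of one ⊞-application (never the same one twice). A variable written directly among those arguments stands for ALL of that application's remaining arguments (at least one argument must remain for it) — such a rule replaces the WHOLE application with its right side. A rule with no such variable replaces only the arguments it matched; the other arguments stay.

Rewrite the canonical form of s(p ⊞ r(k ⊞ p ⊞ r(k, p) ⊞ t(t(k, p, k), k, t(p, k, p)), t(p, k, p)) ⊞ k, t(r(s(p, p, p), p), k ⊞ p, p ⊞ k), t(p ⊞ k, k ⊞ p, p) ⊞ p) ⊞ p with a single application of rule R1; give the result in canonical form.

Answer: p ⊞ s(k ⊞ p ⊞ r(k, t(p, k, p)), t(r(s(p, p, p), p), k ⊞ p, k ⊞ p), p ⊞ t(k ⊞ p, k ⊞ p, p))

Derivation:
Canonical form:  p ⊞ s(k ⊞ p ⊞ r(k ⊞ p ⊞ r(k, p) ⊞ t(t(k, p, k), k, t(p, k, p)), t(p, k, p)), t(r(s(p, p, p), p), k ⊞ p, k ⊞ p), p ⊞ t(k ⊞ p, k ⊞ p, p))
R1 matches:  uses p, r(k, p), t(t(k, p, k), k, t(p, k, p));  v := t(k, p, k), w := p, x := k, y := k, z := t(p, k, p)
New term:  p ⊞ s(k ⊞ p ⊞ r(k, t(p, k, p)), t(r(s(p, p, p), p), k ⊞ p, k ⊞ p), p ⊞ t(k ⊞ p, k ⊞ p, p))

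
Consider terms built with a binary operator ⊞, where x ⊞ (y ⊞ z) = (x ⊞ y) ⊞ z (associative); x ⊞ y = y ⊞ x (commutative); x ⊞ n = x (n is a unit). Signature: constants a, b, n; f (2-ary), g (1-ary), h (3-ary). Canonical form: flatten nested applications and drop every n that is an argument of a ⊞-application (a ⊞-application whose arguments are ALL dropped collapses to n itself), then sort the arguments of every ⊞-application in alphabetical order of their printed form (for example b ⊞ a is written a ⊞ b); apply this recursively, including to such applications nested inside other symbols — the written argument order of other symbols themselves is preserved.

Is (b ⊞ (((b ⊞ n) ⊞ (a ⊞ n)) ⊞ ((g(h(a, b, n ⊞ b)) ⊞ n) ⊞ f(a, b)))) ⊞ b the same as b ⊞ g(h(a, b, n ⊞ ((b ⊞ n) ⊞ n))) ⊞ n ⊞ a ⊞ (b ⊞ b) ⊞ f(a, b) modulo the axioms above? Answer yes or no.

Answer: yes — both canonical forms are a ⊞ b ⊞ b ⊞ b ⊞ f(a, b) ⊞ g(h(a, b, b))

Derivation:
Left:  (b ⊞ (((b ⊞ n) ⊞ (a ⊞ n)) ⊞ ((g(h(a, b, n ⊞ b)) ⊞ n) ⊞ f(a, b)))) ⊞ b
  Un-nest:  b ⊞ b ⊞ n ⊞ a ⊞ n ⊞ g(h(a, b, n ⊞ b)) ⊞ n ⊞ f(a, b) ⊞ b
  Canonicalize subterm:  g(h(a, b, n ⊞ b))  →  g(h(a, b, b))
  Drop the unit:  drop n (×3)
  Order the arguments:  a ⊞ b ⊞ b ⊞ b ⊞ f(a, b) ⊞ g(h(a, b, b))
Right:  b ⊞ g(h(a, b, n ⊞ ((b ⊞ n) ⊞ n))) ⊞ n ⊞ a ⊞ (b ⊞ b) ⊞ f(a, b)
  Un-nest:  b ⊞ g(h(a, b, n ⊞ ((b ⊞ n) ⊞ n))) ⊞ n ⊞ a ⊞ b ⊞ b ⊞ f(a, b)
  Canonicalize subterm:  g(h(a, b, n ⊞ ((b ⊞ n) ⊞ n)))  →  g(h(a, b, b))
  Unit:  drop n
  Order the arguments:  a ⊞ b ⊞ b ⊞ b ⊞ f(a, b) ⊞ g(h(a, b, b))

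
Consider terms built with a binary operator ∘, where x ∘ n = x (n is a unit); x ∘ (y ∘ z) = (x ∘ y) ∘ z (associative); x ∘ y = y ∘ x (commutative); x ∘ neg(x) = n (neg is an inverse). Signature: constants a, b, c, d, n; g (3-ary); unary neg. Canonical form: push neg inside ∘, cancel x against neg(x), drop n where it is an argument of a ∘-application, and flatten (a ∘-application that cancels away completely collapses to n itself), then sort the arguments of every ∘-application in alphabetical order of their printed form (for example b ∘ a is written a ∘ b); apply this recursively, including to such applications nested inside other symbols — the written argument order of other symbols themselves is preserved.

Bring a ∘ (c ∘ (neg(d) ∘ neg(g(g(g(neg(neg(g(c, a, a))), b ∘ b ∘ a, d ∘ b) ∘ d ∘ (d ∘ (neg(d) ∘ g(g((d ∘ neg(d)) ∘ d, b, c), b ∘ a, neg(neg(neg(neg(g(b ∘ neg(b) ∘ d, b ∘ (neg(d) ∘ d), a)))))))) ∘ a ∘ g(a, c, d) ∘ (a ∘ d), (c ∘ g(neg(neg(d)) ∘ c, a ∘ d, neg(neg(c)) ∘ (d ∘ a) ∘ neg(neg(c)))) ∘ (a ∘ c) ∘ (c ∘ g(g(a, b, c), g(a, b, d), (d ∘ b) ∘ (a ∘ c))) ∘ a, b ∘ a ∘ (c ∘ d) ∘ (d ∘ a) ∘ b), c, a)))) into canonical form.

Answer: a ∘ c ∘ neg(d) ∘ neg(g(g(a ∘ a ∘ d ∘ d ∘ g(a, c, d) ∘ g(g(c, a, a), a ∘ b ∘ b, b ∘ d) ∘ g(g(d, b, c), a ∘ b, g(d, b, a)), a ∘ a ∘ c ∘ c ∘ c ∘ g(c ∘ d, a ∘ d, a ∘ c ∘ c ∘ d) ∘ g(g(a, b, c), g(a, b, d), a ∘ b ∘ c ∘ d), a ∘ a ∘ b ∘ b ∘ c ∘ d ∘ d), c, a))

Derivation:
Push neg inside:  distribute neg over ∘ and collapse double neg
Collect terms:  a ∘ c ∘ neg(d) ∘ neg(g(g(a ∘ a ∘ d ∘ d ∘ g(a, c, d) ∘ g(g(c, a, a), a ∘ b ∘ b, b ∘ d) ∘ g(g(d, b, c), a ∘ b, g(d, b, a)), a ∘ a ∘ c ∘ c ∘ c ∘ g(c ∘ d, a ∘ d, a ∘ c ∘ c ∘ d) ∘ g(g(a, b, c), g(a, b, d), a ∘ b ∘ c ∘ d), a ∘ a ∘ b ∘ b ∘ c ∘ d ∘ d), c, a))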